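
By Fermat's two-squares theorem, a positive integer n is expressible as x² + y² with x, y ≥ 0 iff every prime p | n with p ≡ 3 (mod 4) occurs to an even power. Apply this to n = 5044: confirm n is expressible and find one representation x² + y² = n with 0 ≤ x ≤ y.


Step 1: Factor n = 5044 = 2^2 · 13 · 97.
Step 2: Check the mod-4 condition on each prime factor: 2 = 2 (special); 13 ≡ 1 (mod 4), exponent 1; 97 ≡ 1 (mod 4), exponent 1.
All primes ≡ 3 (mod 4) appear to even exponent (or don't appear), so by the two-squares theorem n IS expressible as a sum of two squares.
Step 3: Build a representation. Group n = k² · m with k = 2 and m = 13 · 97 = 1261 (a product of primes ≡ 1 (mod 4)); a representation of m scales to one of n via (k·x)² + (k·y)² = k²(x² + y²). Each prime p ≡ 1 (mod 4) is itself a sum of two squares; find a² by testing p − a² for a perfect square:
  13: 13 − 1² = 12, 13 − 2² = 9 = 3² ⇒ 13 = 2² + 3².
  97: 97 − 1² = 96, 97 − 2² = 93, 97 − 3² = 88, 97 − 4² = 81 = 9² ⇒ 97 = 4² + 9².
  Combine using the Brahmagupta–Fibonacci identity (a² + b²)(c² + d²) = (ac − bd)² + (ad + bc)² = (ac + bd)² + (ad − bc)²:
  13 · 97 = 1261: from (2² + 3²)(4² + 9²), take (2·4 − 3·9, 2·9 + 3·4) = (8 − 27, 18 + 12) = (-19, 30); dropping signs (only squares matter) gives (19, 30); check 19² + 30² = 361 + 900 = 1261 ✓.
  Scale by k = 2: (2·19, 2·30) = (38, 60).
Step 4: Order so x ≤ y and verify: 38² + 60² = 1444 + 3600 = 5044 = n. ✓

n = 5044 = 38² + 60² (one valid representation with x ≤ y).


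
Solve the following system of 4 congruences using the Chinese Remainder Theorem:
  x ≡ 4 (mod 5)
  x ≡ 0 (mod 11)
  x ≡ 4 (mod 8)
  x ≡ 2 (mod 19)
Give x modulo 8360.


Product of moduli M = 5 · 11 · 8 · 19 = 8360.
Merge one congruence at a time:
  Start: x ≡ 4 (mod 5).
  Combine with x ≡ 0 (mod 11); new modulus lcm = 55.
    Write x = 4 + 5·t and substitute into x ≡ 0 (mod 11): 5·t ≡ 0 − 4 = -4 (mod 11).
    Reduce coefficients mod 11: 5·t ≡ 7 (mod 11).
    The inverse of 5 mod 11 is 9 (since 5·9 = 45 = 4·11 + 1), so t ≡ 9·7 = 63 ≡ 8 (mod 11).
    Then x = 4 + 5·8 = 44, valid modulo lcm(5, 11) = 55: x ≡ 44 (mod 55).
  Combine with x ≡ 4 (mod 8); new modulus lcm = 440.
    Write x = 44 + 55·t and substitute into x ≡ 4 (mod 8): 55·t ≡ 4 − 44 = -40 (mod 8).
    Reduce coefficients mod 8: 7·t ≡ 0 (mod 8).
    The inverse of 7 mod 8 is 7 (since 7·7 = 49 = 6·8 + 1), so t ≡ 7·0 = 0 ≡ 0 (mod 8).
    Then x = 44 + 55·0 = 44, valid modulo lcm(55, 8) = 440: x ≡ 44 (mod 440).
  Combine with x ≡ 2 (mod 19); new modulus lcm = 8360.
    Write x = 44 + 440·t and substitute into x ≡ 2 (mod 19): 440·t ≡ 2 − 44 = -42 (mod 19).
    Reduce coefficients mod 19: 3·t ≡ 15 (mod 19).
    The inverse of 3 mod 19 is 13 (since 3·13 = 39 = 2·19 + 1), so t ≡ 13·15 = 195 ≡ 5 (mod 19).
    Then x = 44 + 440·5 = 2244, valid modulo lcm(440, 19) = 8360: x ≡ 2244 (mod 8360).
Verify against each original: 2244 mod 5 = 4, 2244 mod 11 = 0, 2244 mod 8 = 4, 2244 mod 19 = 2.

x ≡ 2244 (mod 8360).


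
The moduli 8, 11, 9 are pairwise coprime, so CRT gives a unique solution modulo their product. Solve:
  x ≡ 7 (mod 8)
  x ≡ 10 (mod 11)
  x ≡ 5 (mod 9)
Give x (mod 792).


Moduli 8, 11, 9 are pairwise coprime; by CRT there is a unique solution modulo M = 8 · 11 · 9 = 792.
Solve pairwise, accumulating the modulus:
  Start with x ≡ 7 (mod 8).
  Combine with x ≡ 10 (mod 11): since gcd(8, 11) = 1, we get a unique residue mod 88.
    Write x = 7 + 8·t and substitute into x ≡ 10 (mod 11): 8·t ≡ 10 − 7 = 3 (mod 11).
    The inverse of 8 mod 11 is 7 (since 8·7 = 56 = 5·11 + 1), so t ≡ 7·3 = 21 ≡ 10 (mod 11).
    Then x = 7 + 8·10 = 87, valid modulo lcm(8, 11) = 88: x ≡ 87 (mod 88).
  Combine with x ≡ 5 (mod 9): since gcd(88, 9) = 1, we get a unique residue mod 792.
    Write x = 87 + 88·t and substitute into x ≡ 5 (mod 9): 88·t ≡ 5 − 87 = -82 (mod 9).
    Reduce coefficients mod 9: 7·t ≡ 8 (mod 9).
    The inverse of 7 mod 9 is 4 (since 7·4 = 28 = 3·9 + 1), so t ≡ 4·8 = 32 ≡ 5 (mod 9).
    Then x = 87 + 88·5 = 527, valid modulo lcm(88, 9) = 792: x ≡ 527 (mod 792).
Verify: 527 mod 8 = 7 ✓, 527 mod 11 = 10 ✓, 527 mod 9 = 5 ✓.

x ≡ 527 (mod 792).


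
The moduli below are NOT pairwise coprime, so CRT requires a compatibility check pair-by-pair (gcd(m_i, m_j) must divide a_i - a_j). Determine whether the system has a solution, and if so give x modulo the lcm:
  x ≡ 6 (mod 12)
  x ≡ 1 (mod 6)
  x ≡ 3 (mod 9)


Moduli 12, 6, 9 are not pairwise coprime, so CRT works modulo lcm(m_i) when all pairwise compatibility conditions hold.
Pairwise compatibility: gcd(m_i, m_j) must divide a_i - a_j for every pair.
Merge one congruence at a time:
  Start: x ≡ 6 (mod 12).
  Combine with x ≡ 1 (mod 6): gcd(12, 6) = 6, and 1 - 6 = -5 is NOT divisible by 6.
    ⇒ system is inconsistent (no integer solution).

No solution (the system is inconsistent).


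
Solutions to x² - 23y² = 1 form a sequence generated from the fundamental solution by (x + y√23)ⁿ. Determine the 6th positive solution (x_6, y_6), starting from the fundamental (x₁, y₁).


Step 1: Find the fundamental solution (x₁, y₁) of x² - 23y² = 1.
  Expand √23 as a continued fraction. a₀ = ⌊√23⌋ = 4; iterate m_{k+1} = d_k·a_k − m_k, d_{k+1} = (23 − m_{k+1}²)/d_k, a_{k+1} = ⌊(a₀ + m_{k+1})/d_{k+1}⌋ (starting m₀ = 0, d₀ = 1), with convergents p_k = a_k·p_{k-1} + p_{k-2}, q_k = a_k·q_{k-1} + q_{k-2} (p₋₁ = 1, q₋₁ = 0):
  k = 0: a₀ = 4; p₀/q₀ = 4/1; p₀² − 23·q₀² = 16 − 23 = -7.
  k = 1: m = 4, d = 7, a = ⌊(4 + 4)/7⌋ = 1; p/q = (1·4 + 1)/(1·1 + 0) = 5/1; p² − 23·q² = 25 − 23 = 2.
  k = 2: m = 3, d = 2, a = ⌊(4 + 3)/2⌋ = 3; p/q = (3·5 + 4)/(3·1 + 1) = 19/4; p² − 23·q² = 361 − 368 = -7.
  k = 3: m = 3, d = 7, a = ⌊(4 + 3)/7⌋ = 1; p/q = (1·19 + 5)/(1·4 + 1) = 24/5; p² − 23·q² = 576 − 575 = 1.
  The first convergent with p² − 23·q² = 1 gives the fundamental solution (x₁, y₁) = (24, 5).
Step 2: Apply the recurrence (x_{n+1}, y_{n+1}) = (x₁x_n + 23y₁y_n, x₁y_n + y₁x_n) repeatedly.
  From (x_1, y_1) = (24, 5): x_2 = 24·24 + 23·5·5 = 1151; y_2 = 24·5 + 5·24 = 240.
  From (x_2, y_2) = (1151, 240): x_3 = 24·1151 + 23·5·240 = 55224; y_3 = 24·240 + 5·1151 = 11515.
  From (x_3, y_3) = (55224, 11515): x_4 = 24·55224 + 23·5·11515 = 2649601; y_4 = 24·11515 + 5·55224 = 552480.
  From (x_4, y_4) = (2649601, 552480): x_5 = 24·2649601 + 23·5·552480 = 127125624; y_5 = 24·552480 + 5·2649601 = 26507525.
  From (x_5, y_5) = (127125624, 26507525): x_6 = 24·127125624 + 23·5·26507525 = 6099380351; y_6 = 24·26507525 + 5·127125624 = 1271808720.
Step 3: Verify x_6² - 23·y_6² = 37202440666164883201 - 37202440666164883200 = 1 (should be 1). ✓

(x_1, y_1) = (24, 5); (x_6, y_6) = (6099380351, 1271808720).


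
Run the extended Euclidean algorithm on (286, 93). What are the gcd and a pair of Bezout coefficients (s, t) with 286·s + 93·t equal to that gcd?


Euclidean algorithm on (286, 93) — divide until remainder is 0:
  286 = 3 · 93 + 7
  93 = 13 · 7 + 2
  7 = 3 · 2 + 1
  2 = 2 · 1 + 0
gcd(286, 93) = 1.
Track Bezout coefficients alongside the remainders: start with r₀ = 286 = a·1 + b·0 (s = 1, t = 0) and r₁ = 93 = a·0 + b·1 (s = 0, t = 1); each new remainder r_{k+1} = r_{k-1} − q_k·r_k inherits s_{k+1} = s_{k-1} − q_k·s_k, t_{k+1} = t_{k-1} − q_k·t_k, so r_k = a·s_k + b·t_k at every step:
  q = 3: r = 7, s = 1 − 3·0 = 1, t = 0 − 3·1 = -3  (check: 286·1 + 93·(-3) = 7)
  q = 13: r = 2, s = 0 − 13·1 = -13, t = 1 − 13·(-3) = 40  (check: 286·(-13) + 93·40 = 2)
  q = 3: r = 1, s = 1 − 3·(-13) = 40, t = -3 − 3·40 = -123  (check: 286·40 + 93·(-123) = 1)
The row with r = 1 (the gcd) gives the Bezout coefficients s = 40, t = -123.
Result: 286 · (40) + 93 · (-123) = 1.

gcd(286, 93) = 1; s = 40, t = -123 (check: 286·40 + 93·(-123) = 1).


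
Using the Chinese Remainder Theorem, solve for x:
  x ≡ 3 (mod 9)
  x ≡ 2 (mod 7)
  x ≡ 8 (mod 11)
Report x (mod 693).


Moduli 9, 7, 11 are pairwise coprime; by CRT there is a unique solution modulo M = 9 · 7 · 11 = 693.
Solve pairwise, accumulating the modulus:
  Start with x ≡ 3 (mod 9).
  Combine with x ≡ 2 (mod 7): since gcd(9, 7) = 1, we get a unique residue mod 63.
    Write x = 3 + 9·t and substitute into x ≡ 2 (mod 7): 9·t ≡ 2 − 3 = -1 (mod 7).
    Reduce coefficients mod 7: 2·t ≡ 6 (mod 7).
    The inverse of 2 mod 7 is 4 (since 2·4 = 8 = 1·7 + 1), so t ≡ 4·6 = 24 ≡ 3 (mod 7).
    Then x = 3 + 9·3 = 30, valid modulo lcm(9, 7) = 63: x ≡ 30 (mod 63).
  Combine with x ≡ 8 (mod 11): since gcd(63, 11) = 1, we get a unique residue mod 693.
    Write x = 30 + 63·t and substitute into x ≡ 8 (mod 11): 63·t ≡ 8 − 30 = -22 (mod 11).
    Reduce coefficients mod 11: 8·t ≡ 0 (mod 11).
    The inverse of 8 mod 11 is 7 (since 8·7 = 56 = 5·11 + 1), so t ≡ 7·0 = 0 ≡ 0 (mod 11).
    Then x = 30 + 63·0 = 30, valid modulo lcm(63, 11) = 693: x ≡ 30 (mod 693).
Verify: 30 mod 9 = 3 ✓, 30 mod 7 = 2 ✓, 30 mod 11 = 8 ✓.

x ≡ 30 (mod 693).


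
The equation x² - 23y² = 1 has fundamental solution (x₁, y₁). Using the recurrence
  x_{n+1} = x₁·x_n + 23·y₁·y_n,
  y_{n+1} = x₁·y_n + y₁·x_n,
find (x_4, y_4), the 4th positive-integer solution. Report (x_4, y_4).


Step 1: Find the fundamental solution (x₁, y₁) of x² - 23y² = 1.
  Expand √23 as a continued fraction. a₀ = ⌊√23⌋ = 4; iterate m_{k+1} = d_k·a_k − m_k, d_{k+1} = (23 − m_{k+1}²)/d_k, a_{k+1} = ⌊(a₀ + m_{k+1})/d_{k+1}⌋ (starting m₀ = 0, d₀ = 1), with convergents p_k = a_k·p_{k-1} + p_{k-2}, q_k = a_k·q_{k-1} + q_{k-2} (p₋₁ = 1, q₋₁ = 0):
  k = 0: a₀ = 4; p₀/q₀ = 4/1; p₀² − 23·q₀² = 16 − 23 = -7.
  k = 1: m = 4, d = 7, a = ⌊(4 + 4)/7⌋ = 1; p/q = (1·4 + 1)/(1·1 + 0) = 5/1; p² − 23·q² = 25 − 23 = 2.
  k = 2: m = 3, d = 2, a = ⌊(4 + 3)/2⌋ = 3; p/q = (3·5 + 4)/(3·1 + 1) = 19/4; p² − 23·q² = 361 − 368 = -7.
  k = 3: m = 3, d = 7, a = ⌊(4 + 3)/7⌋ = 1; p/q = (1·19 + 5)/(1·4 + 1) = 24/5; p² − 23·q² = 576 − 575 = 1.
  The first convergent with p² − 23·q² = 1 gives the fundamental solution (x₁, y₁) = (24, 5).
Step 2: Apply the recurrence (x_{n+1}, y_{n+1}) = (x₁x_n + 23y₁y_n, x₁y_n + y₁x_n) repeatedly.
  From (x_1, y_1) = (24, 5): x_2 = 24·24 + 23·5·5 = 1151; y_2 = 24·5 + 5·24 = 240.
  From (x_2, y_2) = (1151, 240): x_3 = 24·1151 + 23·5·240 = 55224; y_3 = 24·240 + 5·1151 = 11515.
  From (x_3, y_3) = (55224, 11515): x_4 = 24·55224 + 23·5·11515 = 2649601; y_4 = 24·11515 + 5·55224 = 552480.
Step 3: Verify x_4² - 23·y_4² = 7020385459201 - 7020385459200 = 1 (should be 1). ✓

(x_1, y_1) = (24, 5); (x_4, y_4) = (2649601, 552480).


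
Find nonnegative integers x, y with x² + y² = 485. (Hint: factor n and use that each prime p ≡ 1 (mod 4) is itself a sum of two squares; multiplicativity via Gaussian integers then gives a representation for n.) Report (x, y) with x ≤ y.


Step 1: Factor n = 485 = 5 · 97.
Step 2: Check the mod-4 condition on each prime factor: 5 ≡ 1 (mod 4), exponent 1; 97 ≡ 1 (mod 4), exponent 1.
All primes ≡ 3 (mod 4) appear to even exponent (or don't appear), so by the two-squares theorem n IS expressible as a sum of two squares.
Step 3: Build a representation. Here n = 5 · 97 is a product of primes ≡ 1 (mod 4). Each prime p ≡ 1 (mod 4) is itself a sum of two squares; find a² by testing p − a² for a perfect square:
  5: 5 − 1² = 4 = 2² ⇒ 5 = 1² + 2².
  97: 97 − 1² = 96, 97 − 2² = 93, 97 − 3² = 88, 97 − 4² = 81 = 9² ⇒ 97 = 4² + 9².
  Combine using the Brahmagupta–Fibonacci identity (a² + b²)(c² + d²) = (ac − bd)² + (ad + bc)² = (ac + bd)² + (ad − bc)²:
  5 · 97 = 485: from (1² + 2²)(4² + 9²), take (1·4 − 2·9, 1·9 + 2·4) = (4 − 18, 9 + 8) = (-14, 17); dropping signs (only squares matter) gives (14, 17); check 14² + 17² = 196 + 289 = 485 ✓.
Step 4: Order so x ≤ y and verify: 14² + 17² = 196 + 289 = 485 = n. ✓

n = 485 = 14² + 17² (one valid representation with x ≤ y).


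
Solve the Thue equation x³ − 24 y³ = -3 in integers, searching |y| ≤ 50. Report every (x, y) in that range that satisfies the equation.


The equation is x³ - 24y³ = -3. For fixed y, x³ = 24·y³ − 3, so a solution requires the RHS to be a perfect cube.
Strategy: iterate y from -50 to 50, compute RHS = 24·y³ − 3, and check whether it is a (positive or negative) perfect cube.
Check small values of y:
  y = 0: RHS = -3 is not a perfect cube.
  y = 1: RHS = 21 is not a perfect cube.
  y = -1: RHS = -27 = (-3)³ ⇒ x = -3 works.
  y = 2: RHS = 189 is not a perfect cube.
  y = -2: RHS = -195 is not a perfect cube.
  y = 3: RHS = 645 is not a perfect cube.
  y = -3: RHS = -651 is not a perfect cube.
Continuing the search up to |y| = 50 finds no further solutions beyond those listed.
Collected solutions: (-3, -1).

Solutions (with |y| ≤ 50): (-3, -1).


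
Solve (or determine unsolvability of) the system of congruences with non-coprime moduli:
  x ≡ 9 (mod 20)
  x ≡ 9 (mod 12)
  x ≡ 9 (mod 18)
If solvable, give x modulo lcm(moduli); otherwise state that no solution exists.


Moduli 20, 12, 18 are not pairwise coprime, so CRT works modulo lcm(m_i) when all pairwise compatibility conditions hold.
Pairwise compatibility: gcd(m_i, m_j) must divide a_i - a_j for every pair.
Merge one congruence at a time:
  Start: x ≡ 9 (mod 20).
  Combine with x ≡ 9 (mod 12): gcd(20, 12) = 4; 9 - 9 = 0, which IS divisible by 4, so compatible.
    Write x = 9 + 20·t and substitute into x ≡ 9 (mod 12): 20·t ≡ 9 − 9 = 0 (mod 12).
    Divide the congruence (and modulus) by g = 4: 5·t ≡ 0 (mod 3).
    Reduce coefficients mod 3: 2·t ≡ 0 (mod 3).
    The inverse of 2 mod 3 is 2 (since 2·2 = 4 = 1·3 + 1), so t ≡ 2·0 = 0 ≡ 0 (mod 3).
    Then x = 9 + 20·0 = 9, valid modulo lcm(20, 12) = 60: x ≡ 9 (mod 60).
  Combine with x ≡ 9 (mod 18): gcd(60, 18) = 6; 9 - 9 = 0, which IS divisible by 6, so compatible.
    Write x = 9 + 60·t and substitute into x ≡ 9 (mod 18): 60·t ≡ 9 − 9 = 0 (mod 18).
    Divide the congruence (and modulus) by g = 6: 10·t ≡ 0 (mod 3).
    Reduce coefficients mod 3: 1·t ≡ 0 (mod 3).
    So t ≡ 0 (mod 3).
    Then x = 9 + 60·0 = 9, valid modulo lcm(60, 18) = 180: x ≡ 9 (mod 180).
Verify: 9 mod 20 = 9, 9 mod 12 = 9, 9 mod 18 = 9.

x ≡ 9 (mod 180).


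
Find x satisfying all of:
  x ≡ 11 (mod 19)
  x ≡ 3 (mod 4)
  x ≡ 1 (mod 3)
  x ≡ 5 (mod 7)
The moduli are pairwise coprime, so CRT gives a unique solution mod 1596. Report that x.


Product of moduli M = 19 · 4 · 3 · 7 = 1596.
Merge one congruence at a time:
  Start: x ≡ 11 (mod 19).
  Combine with x ≡ 3 (mod 4); new modulus lcm = 76.
    Write x = 11 + 19·t and substitute into x ≡ 3 (mod 4): 19·t ≡ 3 − 11 = -8 (mod 4).
    Reduce coefficients mod 4: 3·t ≡ 0 (mod 4).
    The inverse of 3 mod 4 is 3 (since 3·3 = 9 = 2·4 + 1), so t ≡ 3·0 = 0 ≡ 0 (mod 4).
    Then x = 11 + 19·0 = 11, valid modulo lcm(19, 4) = 76: x ≡ 11 (mod 76).
  Combine with x ≡ 1 (mod 3); new modulus lcm = 228.
    Write x = 11 + 76·t and substitute into x ≡ 1 (mod 3): 76·t ≡ 1 − 11 = -10 (mod 3).
    Reduce coefficients mod 3: 1·t ≡ 2 (mod 3).
    So t ≡ 2 (mod 3).
    Then x = 11 + 76·2 = 163, valid modulo lcm(76, 3) = 228: x ≡ 163 (mod 228).
  Combine with x ≡ 5 (mod 7); new modulus lcm = 1596.
    Write x = 163 + 228·t and substitute into x ≡ 5 (mod 7): 228·t ≡ 5 − 163 = -158 (mod 7).
    Reduce coefficients mod 7: 4·t ≡ 3 (mod 7).
    The inverse of 4 mod 7 is 2 (since 4·2 = 8 = 1·7 + 1), so t ≡ 2·3 = 6 ≡ 6 (mod 7).
    Then x = 163 + 228·6 = 1531, valid modulo lcm(228, 7) = 1596: x ≡ 1531 (mod 1596).
Verify against each original: 1531 mod 19 = 11, 1531 mod 4 = 3, 1531 mod 3 = 1, 1531 mod 7 = 5.

x ≡ 1531 (mod 1596).


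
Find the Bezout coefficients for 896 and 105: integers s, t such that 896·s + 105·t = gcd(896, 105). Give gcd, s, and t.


Euclidean algorithm on (896, 105) — divide until remainder is 0:
  896 = 8 · 105 + 56
  105 = 1 · 56 + 49
  56 = 1 · 49 + 7
  49 = 7 · 7 + 0
gcd(896, 105) = 7.
Track Bezout coefficients alongside the remainders: start with r₀ = 896 = a·1 + b·0 (s = 1, t = 0) and r₁ = 105 = a·0 + b·1 (s = 0, t = 1); each new remainder r_{k+1} = r_{k-1} − q_k·r_k inherits s_{k+1} = s_{k-1} − q_k·s_k, t_{k+1} = t_{k-1} − q_k·t_k, so r_k = a·s_k + b·t_k at every step:
  q = 8: r = 56, s = 1 − 8·0 = 1, t = 0 − 8·1 = -8  (check: 896·1 + 105·(-8) = 56)
  q = 1: r = 49, s = 0 − 1·1 = -1, t = 1 − 1·(-8) = 9  (check: 896·(-1) + 105·9 = 49)
  q = 1: r = 7, s = 1 − 1·(-1) = 2, t = -8 − 1·9 = -17  (check: 896·2 + 105·(-17) = 7)
The row with r = 7 (the gcd) gives the Bezout coefficients s = 2, t = -17.
Result: 896 · (2) + 105 · (-17) = 7.

gcd(896, 105) = 7; s = 2, t = -17 (check: 896·2 + 105·(-17) = 7).


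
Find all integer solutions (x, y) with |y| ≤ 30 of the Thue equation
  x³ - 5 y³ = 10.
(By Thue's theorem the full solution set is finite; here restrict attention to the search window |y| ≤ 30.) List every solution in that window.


The equation is x³ - 5y³ = 10. For fixed y, x³ = 5·y³ + 10, so a solution requires the RHS to be a perfect cube.
Strategy: iterate y from -30 to 30, compute RHS = 5·y³ + 10, and check whether it is a (positive or negative) perfect cube.
Check small values of y:
  y = 0: RHS = 10 is not a perfect cube.
  y = 1: RHS = 15 is not a perfect cube.
  y = -1: RHS = 5 is not a perfect cube.
  y = 2: RHS = 50 is not a perfect cube.
  y = -2: RHS = -30 is not a perfect cube.
  y = 3: RHS = 145 is not a perfect cube.
  y = -3: RHS = -125 = (-5)³ ⇒ x = -5 works.
Continuing the search up to |y| = 30 finds no further solutions beyond those listed.
Collected solutions: (-5, -3).

Solutions (with |y| ≤ 30): (-5, -3).


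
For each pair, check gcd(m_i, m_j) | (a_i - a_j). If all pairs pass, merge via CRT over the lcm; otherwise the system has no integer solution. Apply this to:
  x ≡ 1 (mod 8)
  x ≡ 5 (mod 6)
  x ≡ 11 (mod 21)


Moduli 8, 6, 21 are not pairwise coprime, so CRT works modulo lcm(m_i) when all pairwise compatibility conditions hold.
Pairwise compatibility: gcd(m_i, m_j) must divide a_i - a_j for every pair.
Merge one congruence at a time:
  Start: x ≡ 1 (mod 8).
  Combine with x ≡ 5 (mod 6): gcd(8, 6) = 2; 5 - 1 = 4, which IS divisible by 2, so compatible.
    Write x = 1 + 8·t and substitute into x ≡ 5 (mod 6): 8·t ≡ 5 − 1 = 4 (mod 6).
    Divide the congruence (and modulus) by g = 2: 4·t ≡ 2 (mod 3).
    Reduce coefficients mod 3: 1·t ≡ 2 (mod 3).
    So t ≡ 2 (mod 3).
    Then x = 1 + 8·2 = 17, valid modulo lcm(8, 6) = 24: x ≡ 17 (mod 24).
  Combine with x ≡ 11 (mod 21): gcd(24, 21) = 3; 11 - 17 = -6, which IS divisible by 3, so compatible.
    Write x = 17 + 24·t and substitute into x ≡ 11 (mod 21): 24·t ≡ 11 − 17 = -6 (mod 21).
    Divide the congruence (and modulus) by g = 3: 8·t ≡ -2 (mod 7).
    Reduce coefficients mod 7: 1·t ≡ 5 (mod 7).
    So t ≡ 5 (mod 7).
    Then x = 17 + 24·5 = 137, valid modulo lcm(24, 21) = 168: x ≡ 137 (mod 168).
Verify: 137 mod 8 = 1, 137 mod 6 = 5, 137 mod 21 = 11.

x ≡ 137 (mod 168).


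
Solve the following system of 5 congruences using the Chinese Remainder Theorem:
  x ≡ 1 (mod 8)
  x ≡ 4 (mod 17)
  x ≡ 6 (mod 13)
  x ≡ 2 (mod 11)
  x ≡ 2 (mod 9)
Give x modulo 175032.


Product of moduli M = 8 · 17 · 13 · 11 · 9 = 175032.
Merge one congruence at a time:
  Start: x ≡ 1 (mod 8).
  Combine with x ≡ 4 (mod 17); new modulus lcm = 136.
    Write x = 1 + 8·t and substitute into x ≡ 4 (mod 17): 8·t ≡ 4 − 1 = 3 (mod 17).
    The inverse of 8 mod 17 is 15 (since 8·15 = 120 = 7·17 + 1), so t ≡ 15·3 = 45 ≡ 11 (mod 17).
    Then x = 1 + 8·11 = 89, valid modulo lcm(8, 17) = 136: x ≡ 89 (mod 136).
  Combine with x ≡ 6 (mod 13); new modulus lcm = 1768.
    Write x = 89 + 136·t and substitute into x ≡ 6 (mod 13): 136·t ≡ 6 − 89 = -83 (mod 13).
    Reduce coefficients mod 13: 6·t ≡ 8 (mod 13).
    The inverse of 6 mod 13 is 11 (since 6·11 = 66 = 5·13 + 1), so t ≡ 11·8 = 88 ≡ 10 (mod 13).
    Then x = 89 + 136·10 = 1449, valid modulo lcm(136, 13) = 1768: x ≡ 1449 (mod 1768).
  Combine with x ≡ 2 (mod 11); new modulus lcm = 19448.
    Write x = 1449 + 1768·t and substitute into x ≡ 2 (mod 11): 1768·t ≡ 2 − 1449 = -1447 (mod 11).
    Reduce coefficients mod 11: 8·t ≡ 5 (mod 11).
    The inverse of 8 mod 11 is 7 (since 8·7 = 56 = 5·11 + 1), so t ≡ 7·5 = 35 ≡ 2 (mod 11).
    Then x = 1449 + 1768·2 = 4985, valid modulo lcm(1768, 11) = 19448: x ≡ 4985 (mod 19448).
  Combine with x ≡ 2 (mod 9); new modulus lcm = 175032.
    Write x = 4985 + 19448·t and substitute into x ≡ 2 (mod 9): 19448·t ≡ 2 − 4985 = -4983 (mod 9).
    Reduce coefficients mod 9: 8·t ≡ 3 (mod 9).
    The inverse of 8 mod 9 is 8 (since 8·8 = 64 = 7·9 + 1), so t ≡ 8·3 = 24 ≡ 6 (mod 9).
    Then x = 4985 + 19448·6 = 121673, valid modulo lcm(19448, 9) = 175032: x ≡ 121673 (mod 175032).
Verify against each original: 121673 mod 8 = 1, 121673 mod 17 = 4, 121673 mod 13 = 6, 121673 mod 11 = 2, 121673 mod 9 = 2.

x ≡ 121673 (mod 175032).


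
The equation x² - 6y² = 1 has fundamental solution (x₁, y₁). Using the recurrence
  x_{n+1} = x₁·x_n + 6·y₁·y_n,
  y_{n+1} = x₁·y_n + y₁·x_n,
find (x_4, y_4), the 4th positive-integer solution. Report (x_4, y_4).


Step 1: Find the fundamental solution (x₁, y₁) of x² - 6y² = 1.
  Expand √6 as a continued fraction. a₀ = ⌊√6⌋ = 2; iterate m_{k+1} = d_k·a_k − m_k, d_{k+1} = (6 − m_{k+1}²)/d_k, a_{k+1} = ⌊(a₀ + m_{k+1})/d_{k+1}⌋ (starting m₀ = 0, d₀ = 1), with convergents p_k = a_k·p_{k-1} + p_{k-2}, q_k = a_k·q_{k-1} + q_{k-2} (p₋₁ = 1, q₋₁ = 0):
  k = 0: a₀ = 2; p₀/q₀ = 2/1; p₀² − 6·q₀² = 4 − 6 = -2.
  k = 1: m = 2, d = 2, a = ⌊(2 + 2)/2⌋ = 2; p/q = (2·2 + 1)/(2·1 + 0) = 5/2; p² − 6·q² = 25 − 24 = 1.
  The first convergent with p² − 6·q² = 1 gives the fundamental solution (x₁, y₁) = (5, 2).
Step 2: Apply the recurrence (x_{n+1}, y_{n+1}) = (x₁x_n + 6y₁y_n, x₁y_n + y₁x_n) repeatedly.
  From (x_1, y_1) = (5, 2): x_2 = 5·5 + 6·2·2 = 49; y_2 = 5·2 + 2·5 = 20.
  From (x_2, y_2) = (49, 20): x_3 = 5·49 + 6·2·20 = 485; y_3 = 5·20 + 2·49 = 198.
  From (x_3, y_3) = (485, 198): x_4 = 5·485 + 6·2·198 = 4801; y_4 = 5·198 + 2·485 = 1960.
Step 3: Verify x_4² - 6·y_4² = 23049601 - 23049600 = 1 (should be 1). ✓

(x_1, y_1) = (5, 2); (x_4, y_4) = (4801, 1960).


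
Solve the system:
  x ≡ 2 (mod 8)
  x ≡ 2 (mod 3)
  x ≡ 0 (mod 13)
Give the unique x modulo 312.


Moduli 8, 3, 13 are pairwise coprime; by CRT there is a unique solution modulo M = 8 · 3 · 13 = 312.
Solve pairwise, accumulating the modulus:
  Start with x ≡ 2 (mod 8).
  Combine with x ≡ 2 (mod 3): since gcd(8, 3) = 1, we get a unique residue mod 24.
    Write x = 2 + 8·t and substitute into x ≡ 2 (mod 3): 8·t ≡ 2 − 2 = 0 (mod 3).
    Reduce coefficients mod 3: 2·t ≡ 0 (mod 3).
    The inverse of 2 mod 3 is 2 (since 2·2 = 4 = 1·3 + 1), so t ≡ 2·0 = 0 ≡ 0 (mod 3).
    Then x = 2 + 8·0 = 2, valid modulo lcm(8, 3) = 24: x ≡ 2 (mod 24).
  Combine with x ≡ 0 (mod 13): since gcd(24, 13) = 1, we get a unique residue mod 312.
    Write x = 2 + 24·t and substitute into x ≡ 0 (mod 13): 24·t ≡ 0 − 2 = -2 (mod 13).
    Reduce coefficients mod 13: 11·t ≡ 11 (mod 13).
    The inverse of 11 mod 13 is 6 (since 11·6 = 66 = 5·13 + 1), so t ≡ 6·11 = 66 ≡ 1 (mod 13).
    Then x = 2 + 24·1 = 26, valid modulo lcm(24, 13) = 312: x ≡ 26 (mod 312).
Verify: 26 mod 8 = 2 ✓, 26 mod 3 = 2 ✓, 26 mod 13 = 0 ✓.

x ≡ 26 (mod 312).


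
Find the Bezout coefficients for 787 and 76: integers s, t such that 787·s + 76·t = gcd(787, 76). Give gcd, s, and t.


Euclidean algorithm on (787, 76) — divide until remainder is 0:
  787 = 10 · 76 + 27
  76 = 2 · 27 + 22
  27 = 1 · 22 + 5
  22 = 4 · 5 + 2
  5 = 2 · 2 + 1
  2 = 2 · 1 + 0
gcd(787, 76) = 1.
Track Bezout coefficients alongside the remainders: start with r₀ = 787 = a·1 + b·0 (s = 1, t = 0) and r₁ = 76 = a·0 + b·1 (s = 0, t = 1); each new remainder r_{k+1} = r_{k-1} − q_k·r_k inherits s_{k+1} = s_{k-1} − q_k·s_k, t_{k+1} = t_{k-1} − q_k·t_k, so r_k = a·s_k + b·t_k at every step:
  q = 10: r = 27, s = 1 − 10·0 = 1, t = 0 − 10·1 = -10  (check: 787·1 + 76·(-10) = 27)
  q = 2: r = 22, s = 0 − 2·1 = -2, t = 1 − 2·(-10) = 21  (check: 787·(-2) + 76·21 = 22)
  q = 1: r = 5, s = 1 − 1·(-2) = 3, t = -10 − 1·21 = -31  (check: 787·3 + 76·(-31) = 5)
  q = 4: r = 2, s = -2 − 4·3 = -14, t = 21 − 4·(-31) = 145  (check: 787·(-14) + 76·145 = 2)
  q = 2: r = 1, s = 3 − 2·(-14) = 31, t = -31 − 2·145 = -321  (check: 787·31 + 76·(-321) = 1)
The row with r = 1 (the gcd) gives the Bezout coefficients s = 31, t = -321.
Result: 787 · (31) + 76 · (-321) = 1.

gcd(787, 76) = 1; s = 31, t = -321 (check: 787·31 + 76·(-321) = 1).


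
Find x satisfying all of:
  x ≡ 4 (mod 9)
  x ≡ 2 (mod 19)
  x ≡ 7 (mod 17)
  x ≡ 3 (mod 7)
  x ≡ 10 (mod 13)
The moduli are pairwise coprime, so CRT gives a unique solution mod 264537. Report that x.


Product of moduli M = 9 · 19 · 17 · 7 · 13 = 264537.
Merge one congruence at a time:
  Start: x ≡ 4 (mod 9).
  Combine with x ≡ 2 (mod 19); new modulus lcm = 171.
    Write x = 4 + 9·t and substitute into x ≡ 2 (mod 19): 9·t ≡ 2 − 4 = -2 (mod 19).
    Reduce coefficients mod 19: 9·t ≡ 17 (mod 19).
    The inverse of 9 mod 19 is 17 (since 9·17 = 153 = 8·19 + 1), so t ≡ 17·17 = 289 ≡ 4 (mod 19).
    Then x = 4 + 9·4 = 40, valid modulo lcm(9, 19) = 171: x ≡ 40 (mod 171).
  Combine with x ≡ 7 (mod 17); new modulus lcm = 2907.
    Write x = 40 + 171·t and substitute into x ≡ 7 (mod 17): 171·t ≡ 7 − 40 = -33 (mod 17).
    Reduce coefficients mod 17: 1·t ≡ 1 (mod 17).
    So t ≡ 1 (mod 17).
    Then x = 40 + 171·1 = 211, valid modulo lcm(171, 17) = 2907: x ≡ 211 (mod 2907).
  Combine with x ≡ 3 (mod 7); new modulus lcm = 20349.
    Write x = 211 + 2907·t and substitute into x ≡ 3 (mod 7): 2907·t ≡ 3 − 211 = -208 (mod 7).
    Reduce coefficients mod 7: 2·t ≡ 2 (mod 7).
    The inverse of 2 mod 7 is 4 (since 2·4 = 8 = 1·7 + 1), so t ≡ 4·2 = 8 ≡ 1 (mod 7).
    Then x = 211 + 2907·1 = 3118, valid modulo lcm(2907, 7) = 20349: x ≡ 3118 (mod 20349).
  Combine with x ≡ 10 (mod 13); new modulus lcm = 264537.
    Write x = 3118 + 20349·t and substitute into x ≡ 10 (mod 13): 20349·t ≡ 10 − 3118 = -3108 (mod 13).
    Reduce coefficients mod 13: 4·t ≡ 12 (mod 13).
    The inverse of 4 mod 13 is 10 (since 4·10 = 40 = 3·13 + 1), so t ≡ 10·12 = 120 ≡ 3 (mod 13).
    Then x = 3118 + 20349·3 = 64165, valid modulo lcm(20349, 13) = 264537: x ≡ 64165 (mod 264537).
Verify against each original: 64165 mod 9 = 4, 64165 mod 19 = 2, 64165 mod 17 = 7, 64165 mod 7 = 3, 64165 mod 13 = 10.

x ≡ 64165 (mod 264537).


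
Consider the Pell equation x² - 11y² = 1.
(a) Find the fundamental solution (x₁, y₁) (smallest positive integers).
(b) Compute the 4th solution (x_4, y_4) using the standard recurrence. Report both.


Step 1: Find the fundamental solution (x₁, y₁) of x² - 11y² = 1.
  Expand √11 as a continued fraction. a₀ = ⌊√11⌋ = 3; iterate m_{k+1} = d_k·a_k − m_k, d_{k+1} = (11 − m_{k+1}²)/d_k, a_{k+1} = ⌊(a₀ + m_{k+1})/d_{k+1}⌋ (starting m₀ = 0, d₀ = 1), with convergents p_k = a_k·p_{k-1} + p_{k-2}, q_k = a_k·q_{k-1} + q_{k-2} (p₋₁ = 1, q₋₁ = 0):
  k = 0: a₀ = 3; p₀/q₀ = 3/1; p₀² − 11·q₀² = 9 − 11 = -2.
  k = 1: m = 3, d = 2, a = ⌊(3 + 3)/2⌋ = 3; p/q = (3·3 + 1)/(3·1 + 0) = 10/3; p² − 11·q² = 100 − 99 = 1.
  The first convergent with p² − 11·q² = 1 gives the fundamental solution (x₁, y₁) = (10, 3).
Step 2: Apply the recurrence (x_{n+1}, y_{n+1}) = (x₁x_n + 11y₁y_n, x₁y_n + y₁x_n) repeatedly.
  From (x_1, y_1) = (10, 3): x_2 = 10·10 + 11·3·3 = 199; y_2 = 10·3 + 3·10 = 60.
  From (x_2, y_2) = (199, 60): x_3 = 10·199 + 11·3·60 = 3970; y_3 = 10·60 + 3·199 = 1197.
  From (x_3, y_3) = (3970, 1197): x_4 = 10·3970 + 11·3·1197 = 79201; y_4 = 10·1197 + 3·3970 = 23880.
Step 3: Verify x_4² - 11·y_4² = 6272798401 - 6272798400 = 1 (should be 1). ✓

(x_1, y_1) = (10, 3); (x_4, y_4) = (79201, 23880).


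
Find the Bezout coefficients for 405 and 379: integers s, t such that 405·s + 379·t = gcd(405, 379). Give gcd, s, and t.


Euclidean algorithm on (405, 379) — divide until remainder is 0:
  405 = 1 · 379 + 26
  379 = 14 · 26 + 15
  26 = 1 · 15 + 11
  15 = 1 · 11 + 4
  11 = 2 · 4 + 3
  4 = 1 · 3 + 1
  3 = 3 · 1 + 0
gcd(405, 379) = 1.
Track Bezout coefficients alongside the remainders: start with r₀ = 405 = a·1 + b·0 (s = 1, t = 0) and r₁ = 379 = a·0 + b·1 (s = 0, t = 1); each new remainder r_{k+1} = r_{k-1} − q_k·r_k inherits s_{k+1} = s_{k-1} − q_k·s_k, t_{k+1} = t_{k-1} − q_k·t_k, so r_k = a·s_k + b·t_k at every step:
  q = 1: r = 26, s = 1 − 1·0 = 1, t = 0 − 1·1 = -1  (check: 405·1 + 379·(-1) = 26)
  q = 14: r = 15, s = 0 − 14·1 = -14, t = 1 − 14·(-1) = 15  (check: 405·(-14) + 379·15 = 15)
  q = 1: r = 11, s = 1 − 1·(-14) = 15, t = -1 − 1·15 = -16  (check: 405·15 + 379·(-16) = 11)
  q = 1: r = 4, s = -14 − 1·15 = -29, t = 15 − 1·(-16) = 31  (check: 405·(-29) + 379·31 = 4)
  q = 2: r = 3, s = 15 − 2·(-29) = 73, t = -16 − 2·31 = -78  (check: 405·73 + 379·(-78) = 3)
  q = 1: r = 1, s = -29 − 1·73 = -102, t = 31 − 1·(-78) = 109  (check: 405·(-102) + 379·109 = 1)
The row with r = 1 (the gcd) gives the Bezout coefficients s = -102, t = 109.
Result: 405 · (-102) + 379 · (109) = 1.

gcd(405, 379) = 1; s = -102, t = 109 (check: 405·(-102) + 379·109 = 1).


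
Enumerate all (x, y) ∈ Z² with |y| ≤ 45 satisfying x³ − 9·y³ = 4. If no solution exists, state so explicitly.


The equation is x³ - 9y³ = 4. For fixed y, x³ = 9·y³ + 4, so a solution requires the RHS to be a perfect cube.
Strategy: iterate y from -45 to 45, compute RHS = 9·y³ + 4, and check whether it is a (positive or negative) perfect cube.
Check small values of y:
  y = 0: RHS = 4 is not a perfect cube.
  y = 1: RHS = 13 is not a perfect cube.
  y = -1: RHS = -5 is not a perfect cube.
  y = 2: RHS = 76 is not a perfect cube.
  y = -2: RHS = -68 is not a perfect cube.
  y = 3: RHS = 247 is not a perfect cube.
  y = -3: RHS = -239 is not a perfect cube.
Continuing the search up to |y| = 45 finds no solutions either.
No (x, y) in the scanned range satisfies the equation.

No integer solutions with |y| ≤ 45.


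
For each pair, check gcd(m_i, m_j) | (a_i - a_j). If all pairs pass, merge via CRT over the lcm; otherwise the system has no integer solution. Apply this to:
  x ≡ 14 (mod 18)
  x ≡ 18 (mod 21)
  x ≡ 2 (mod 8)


Moduli 18, 21, 8 are not pairwise coprime, so CRT works modulo lcm(m_i) when all pairwise compatibility conditions hold.
Pairwise compatibility: gcd(m_i, m_j) must divide a_i - a_j for every pair.
Merge one congruence at a time:
  Start: x ≡ 14 (mod 18).
  Combine with x ≡ 18 (mod 21): gcd(18, 21) = 3, and 18 - 14 = 4 is NOT divisible by 3.
    ⇒ system is inconsistent (no integer solution).

No solution (the system is inconsistent).


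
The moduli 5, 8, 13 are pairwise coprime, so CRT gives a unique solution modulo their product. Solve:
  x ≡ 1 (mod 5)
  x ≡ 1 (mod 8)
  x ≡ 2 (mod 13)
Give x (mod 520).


Moduli 5, 8, 13 are pairwise coprime; by CRT there is a unique solution modulo M = 5 · 8 · 13 = 520.
Solve pairwise, accumulating the modulus:
  Start with x ≡ 1 (mod 5).
  Combine with x ≡ 1 (mod 8): since gcd(5, 8) = 1, we get a unique residue mod 40.
    Write x = 1 + 5·t and substitute into x ≡ 1 (mod 8): 5·t ≡ 1 − 1 = 0 (mod 8).
    The inverse of 5 mod 8 is 5 (since 5·5 = 25 = 3·8 + 1), so t ≡ 5·0 = 0 ≡ 0 (mod 8).
    Then x = 1 + 5·0 = 1, valid modulo lcm(5, 8) = 40: x ≡ 1 (mod 40).
  Combine with x ≡ 2 (mod 13): since gcd(40, 13) = 1, we get a unique residue mod 520.
    Write x = 1 + 40·t and substitute into x ≡ 2 (mod 13): 40·t ≡ 2 − 1 = 1 (mod 13).
    Reduce coefficients mod 13: 1·t ≡ 1 (mod 13).
    So t ≡ 1 (mod 13).
    Then x = 1 + 40·1 = 41, valid modulo lcm(40, 13) = 520: x ≡ 41 (mod 520).
Verify: 41 mod 5 = 1 ✓, 41 mod 8 = 1 ✓, 41 mod 13 = 2 ✓.

x ≡ 41 (mod 520).


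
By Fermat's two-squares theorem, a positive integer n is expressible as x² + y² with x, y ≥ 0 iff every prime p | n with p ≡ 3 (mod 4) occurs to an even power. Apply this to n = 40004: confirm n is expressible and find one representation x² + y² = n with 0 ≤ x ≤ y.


Step 1: Factor n = 40004 = 2^2 · 73 · 137.
Step 2: Check the mod-4 condition on each prime factor: 2 = 2 (special); 73 ≡ 1 (mod 4), exponent 1; 137 ≡ 1 (mod 4), exponent 1.
All primes ≡ 3 (mod 4) appear to even exponent (or don't appear), so by the two-squares theorem n IS expressible as a sum of two squares.
Step 3: Build a representation. Group n = k² · m with k = 2 and m = 73 · 137 = 10001 (a product of primes ≡ 1 (mod 4)); a representation of m scales to one of n via (k·x)² + (k·y)² = k²(x² + y²). Each prime p ≡ 1 (mod 4) is itself a sum of two squares; find a² by testing p − a² for a perfect square:
  73: 73 − 1² = 72, 73 − 2² = 69, 73 − 3² = 64 = 8² ⇒ 73 = 3² + 8².
  137: 137 − 1² = 136, 137 − 2² = 133, 137 − 3² = 128, 137 − 4² = 121 = 11² ⇒ 137 = 4² + 11².
  Combine using the Brahmagupta–Fibonacci identity (a² + b²)(c² + d²) = (ac − bd)² + (ad + bc)² = (ac + bd)² + (ad − bc)²:
  73 · 137 = 10001: from (3² + 8²)(4² + 11²), take (3·4 − 8·11, 3·11 + 8·4) = (12 − 88, 33 + 32) = (-76, 65); dropping signs (only squares matter) gives (76, 65); check 76² + 65² = 5776 + 4225 = 10001 ✓.
  Scale by k = 2: (2·76, 2·65) = (152, 130).
Step 4: Order so x ≤ y and verify: 130² + 152² = 16900 + 23104 = 40004 = n. ✓

n = 40004 = 130² + 152² (one valid representation with x ≤ y).


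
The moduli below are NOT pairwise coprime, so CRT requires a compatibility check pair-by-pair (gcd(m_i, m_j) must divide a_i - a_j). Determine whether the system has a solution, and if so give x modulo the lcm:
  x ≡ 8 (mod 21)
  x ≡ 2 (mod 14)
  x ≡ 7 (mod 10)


Moduli 21, 14, 10 are not pairwise coprime, so CRT works modulo lcm(m_i) when all pairwise compatibility conditions hold.
Pairwise compatibility: gcd(m_i, m_j) must divide a_i - a_j for every pair.
Merge one congruence at a time:
  Start: x ≡ 8 (mod 21).
  Combine with x ≡ 2 (mod 14): gcd(21, 14) = 7, and 2 - 8 = -6 is NOT divisible by 7.
    ⇒ system is inconsistent (no integer solution).

No solution (the system is inconsistent).


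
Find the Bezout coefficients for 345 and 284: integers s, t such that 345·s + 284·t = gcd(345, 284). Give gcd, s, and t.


Euclidean algorithm on (345, 284) — divide until remainder is 0:
  345 = 1 · 284 + 61
  284 = 4 · 61 + 40
  61 = 1 · 40 + 21
  40 = 1 · 21 + 19
  21 = 1 · 19 + 2
  19 = 9 · 2 + 1
  2 = 2 · 1 + 0
gcd(345, 284) = 1.
Track Bezout coefficients alongside the remainders: start with r₀ = 345 = a·1 + b·0 (s = 1, t = 0) and r₁ = 284 = a·0 + b·1 (s = 0, t = 1); each new remainder r_{k+1} = r_{k-1} − q_k·r_k inherits s_{k+1} = s_{k-1} − q_k·s_k, t_{k+1} = t_{k-1} − q_k·t_k, so r_k = a·s_k + b·t_k at every step:
  q = 1: r = 61, s = 1 − 1·0 = 1, t = 0 − 1·1 = -1  (check: 345·1 + 284·(-1) = 61)
  q = 4: r = 40, s = 0 − 4·1 = -4, t = 1 − 4·(-1) = 5  (check: 345·(-4) + 284·5 = 40)
  q = 1: r = 21, s = 1 − 1·(-4) = 5, t = -1 − 1·5 = -6  (check: 345·5 + 284·(-6) = 21)
  q = 1: r = 19, s = -4 − 1·5 = -9, t = 5 − 1·(-6) = 11  (check: 345·(-9) + 284·11 = 19)
  q = 1: r = 2, s = 5 − 1·(-9) = 14, t = -6 − 1·11 = -17  (check: 345·14 + 284·(-17) = 2)
  q = 9: r = 1, s = -9 − 9·14 = -135, t = 11 − 9·(-17) = 164  (check: 345·(-135) + 284·164 = 1)
The row with r = 1 (the gcd) gives the Bezout coefficients s = -135, t = 164.
Result: 345 · (-135) + 284 · (164) = 1.

gcd(345, 284) = 1; s = -135, t = 164 (check: 345·(-135) + 284·164 = 1).


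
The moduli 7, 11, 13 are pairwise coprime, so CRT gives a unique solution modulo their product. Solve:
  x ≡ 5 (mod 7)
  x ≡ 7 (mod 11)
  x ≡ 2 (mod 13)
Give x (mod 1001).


Moduli 7, 11, 13 are pairwise coprime; by CRT there is a unique solution modulo M = 7 · 11 · 13 = 1001.
Solve pairwise, accumulating the modulus:
  Start with x ≡ 5 (mod 7).
  Combine with x ≡ 7 (mod 11): since gcd(7, 11) = 1, we get a unique residue mod 77.
    Write x = 5 + 7·t and substitute into x ≡ 7 (mod 11): 7·t ≡ 7 − 5 = 2 (mod 11).
    The inverse of 7 mod 11 is 8 (since 7·8 = 56 = 5·11 + 1), so t ≡ 8·2 = 16 ≡ 5 (mod 11).
    Then x = 5 + 7·5 = 40, valid modulo lcm(7, 11) = 77: x ≡ 40 (mod 77).
  Combine with x ≡ 2 (mod 13): since gcd(77, 13) = 1, we get a unique residue mod 1001.
    Write x = 40 + 77·t and substitute into x ≡ 2 (mod 13): 77·t ≡ 2 − 40 = -38 (mod 13).
    Reduce coefficients mod 13: 12·t ≡ 1 (mod 13).
    The inverse of 12 mod 13 is 12 (since 12·12 = 144 = 11·13 + 1), so t ≡ 12·1 = 12 ≡ 12 (mod 13).
    Then x = 40 + 77·12 = 964, valid modulo lcm(77, 13) = 1001: x ≡ 964 (mod 1001).
Verify: 964 mod 7 = 5 ✓, 964 mod 11 = 7 ✓, 964 mod 13 = 2 ✓.

x ≡ 964 (mod 1001).


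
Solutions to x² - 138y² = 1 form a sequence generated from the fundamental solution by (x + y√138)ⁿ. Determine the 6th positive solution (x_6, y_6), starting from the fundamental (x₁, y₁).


Step 1: Find the fundamental solution (x₁, y₁) of x² - 138y² = 1.
  Expand √138 as a continued fraction. a₀ = ⌊√138⌋ = 11; iterate m_{k+1} = d_k·a_k − m_k, d_{k+1} = (138 − m_{k+1}²)/d_k, a_{k+1} = ⌊(a₀ + m_{k+1})/d_{k+1}⌋ (starting m₀ = 0, d₀ = 1), with convergents p_k = a_k·p_{k-1} + p_{k-2}, q_k = a_k·q_{k-1} + q_{k-2} (p₋₁ = 1, q₋₁ = 0):
  k = 0: a₀ = 11; p₀/q₀ = 11/1; p₀² − 138·q₀² = 121 − 138 = -17.
  k = 1: m = 11, d = 17, a = ⌊(11 + 11)/17⌋ = 1; p/q = (1·11 + 1)/(1·1 + 0) = 12/1; p² − 138·q² = 144 − 138 = 6.
  k = 2: m = 6, d = 6, a = ⌊(11 + 6)/6⌋ = 2; p/q = (2·12 + 11)/(2·1 + 1) = 35/3; p² − 138·q² = 1225 − 1242 = -17.
  k = 3: m = 6, d = 17, a = ⌊(11 + 6)/17⌋ = 1; p/q = (1·35 + 12)/(1·3 + 1) = 47/4; p² − 138·q² = 2209 − 2208 = 1.
  The first convergent with p² − 138·q² = 1 gives the fundamental solution (x₁, y₁) = (47, 4).
Step 2: Apply the recurrence (x_{n+1}, y_{n+1}) = (x₁x_n + 138y₁y_n, x₁y_n + y₁x_n) repeatedly.
  From (x_1, y_1) = (47, 4): x_2 = 47·47 + 138·4·4 = 4417; y_2 = 47·4 + 4·47 = 376.
  From (x_2, y_2) = (4417, 376): x_3 = 47·4417 + 138·4·376 = 415151; y_3 = 47·376 + 4·4417 = 35340.
  From (x_3, y_3) = (415151, 35340): x_4 = 47·415151 + 138·4·35340 = 39019777; y_4 = 47·35340 + 4·415151 = 3321584.
  From (x_4, y_4) = (39019777, 3321584): x_5 = 47·39019777 + 138·4·3321584 = 3667443887; y_5 = 47·3321584 + 4·39019777 = 312193556.
  From (x_5, y_5) = (3667443887, 312193556): x_6 = 47·3667443887 + 138·4·312193556 = 344700705601; y_6 = 47·312193556 + 4·3667443887 = 29342872680.
Step 3: Verify x_6² - 138·y_6² = 118818576441827272771201 - 118818576441827272771200 = 1 (should be 1). ✓

(x_1, y_1) = (47, 4); (x_6, y_6) = (344700705601, 29342872680).


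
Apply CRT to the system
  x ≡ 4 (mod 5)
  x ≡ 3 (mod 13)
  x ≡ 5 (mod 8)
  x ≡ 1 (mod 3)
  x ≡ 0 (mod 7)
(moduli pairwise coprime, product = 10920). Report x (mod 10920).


Product of moduli M = 5 · 13 · 8 · 3 · 7 = 10920.
Merge one congruence at a time:
  Start: x ≡ 4 (mod 5).
  Combine with x ≡ 3 (mod 13); new modulus lcm = 65.
    Write x = 4 + 5·t and substitute into x ≡ 3 (mod 13): 5·t ≡ 3 − 4 = -1 (mod 13).
    Reduce coefficients mod 13: 5·t ≡ 12 (mod 13).
    The inverse of 5 mod 13 is 8 (since 5·8 = 40 = 3·13 + 1), so t ≡ 8·12 = 96 ≡ 5 (mod 13).
    Then x = 4 + 5·5 = 29, valid modulo lcm(5, 13) = 65: x ≡ 29 (mod 65).
  Combine with x ≡ 5 (mod 8); new modulus lcm = 520.
    Write x = 29 + 65·t and substitute into x ≡ 5 (mod 8): 65·t ≡ 5 − 29 = -24 (mod 8).
    Reduce coefficients mod 8: 1·t ≡ 0 (mod 8).
    So t ≡ 0 (mod 8).
    Then x = 29 + 65·0 = 29, valid modulo lcm(65, 8) = 520: x ≡ 29 (mod 520).
  Combine with x ≡ 1 (mod 3); new modulus lcm = 1560.
    Write x = 29 + 520·t and substitute into x ≡ 1 (mod 3): 520·t ≡ 1 − 29 = -28 (mod 3).
    Reduce coefficients mod 3: 1·t ≡ 2 (mod 3).
    So t ≡ 2 (mod 3).
    Then x = 29 + 520·2 = 1069, valid modulo lcm(520, 3) = 1560: x ≡ 1069 (mod 1560).
  Combine with x ≡ 0 (mod 7); new modulus lcm = 10920.
    Write x = 1069 + 1560·t and substitute into x ≡ 0 (mod 7): 1560·t ≡ 0 − 1069 = -1069 (mod 7).
    Reduce coefficients mod 7: 6·t ≡ 2 (mod 7).
    The inverse of 6 mod 7 is 6 (since 6·6 = 36 = 5·7 + 1), so t ≡ 6·2 = 12 ≡ 5 (mod 7).
    Then x = 1069 + 1560·5 = 8869, valid modulo lcm(1560, 7) = 10920: x ≡ 8869 (mod 10920).
Verify against each original: 8869 mod 5 = 4, 8869 mod 13 = 3, 8869 mod 8 = 5, 8869 mod 3 = 1, 8869 mod 7 = 0.

x ≡ 8869 (mod 10920).
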